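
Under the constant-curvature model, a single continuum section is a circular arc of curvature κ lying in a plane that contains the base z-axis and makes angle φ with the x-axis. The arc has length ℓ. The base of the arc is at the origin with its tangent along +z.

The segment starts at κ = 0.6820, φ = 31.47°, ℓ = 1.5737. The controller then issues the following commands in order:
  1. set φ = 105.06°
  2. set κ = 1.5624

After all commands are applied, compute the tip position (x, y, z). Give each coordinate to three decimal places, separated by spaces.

initial: κ=0.6820, φ=31.47°, ℓ=1.5737
cmd 1: set φ=105.06° → (κ,φ,ℓ)=(0.6820,105.06°,1.5737) → tip=(-0.1992,0.7402,1.2885)
cmd 2: set κ=1.5624 → (κ,φ,ℓ)=(1.5624,105.06°,1.5737) → tip=(-0.2953,1.0975,0.4039)

-0.295 1.098 0.404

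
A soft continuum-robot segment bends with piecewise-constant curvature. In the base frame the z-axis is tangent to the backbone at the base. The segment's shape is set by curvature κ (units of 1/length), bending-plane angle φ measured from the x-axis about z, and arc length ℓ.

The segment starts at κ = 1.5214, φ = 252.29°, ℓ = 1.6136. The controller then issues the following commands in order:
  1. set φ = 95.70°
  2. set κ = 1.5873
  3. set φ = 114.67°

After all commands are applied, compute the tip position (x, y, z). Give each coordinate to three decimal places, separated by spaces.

initial: κ=1.5214, φ=252.29°, ℓ=1.6136
cmd 1: set φ=95.70° → (κ,φ,ℓ)=(1.5214,95.70°,1.6136) → tip=(-0.1158,1.1599,0.4167)
cmd 2: set κ=1.5873 → (κ,φ,ℓ)=(1.5873,95.70°,1.6136) → tip=(-0.1149,1.1511,0.3454)
cmd 3: set φ=114.67° → (κ,φ,ℓ)=(1.5873,114.67°,1.6136) → tip=(-0.4829,1.0513,0.3454)

-0.483 1.051 0.345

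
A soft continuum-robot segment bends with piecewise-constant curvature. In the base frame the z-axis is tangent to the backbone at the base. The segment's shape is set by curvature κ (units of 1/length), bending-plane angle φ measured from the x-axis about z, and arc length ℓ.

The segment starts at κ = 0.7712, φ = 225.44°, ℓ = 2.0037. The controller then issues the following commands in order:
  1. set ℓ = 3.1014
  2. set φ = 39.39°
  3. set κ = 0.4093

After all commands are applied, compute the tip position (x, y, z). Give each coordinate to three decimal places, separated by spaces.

1.328 1.090 2.333

initial: κ=0.7712, φ=225.44°, ℓ=2.0037
cmd 1: set ℓ=3.1014 → (κ,φ,ℓ)=(0.7712,225.44°,3.1014) → tip=(-1.5757,-1.6000,0.8837)
cmd 2: set φ=39.39° → (κ,φ,ℓ)=(0.7712,39.39°,3.1014) → tip=(1.7355,1.4251,0.8837)
cmd 3: set κ=0.4093 → (κ,φ,ℓ)=(0.4093,39.39°,3.1014) → tip=(1.3277,1.0902,2.3331)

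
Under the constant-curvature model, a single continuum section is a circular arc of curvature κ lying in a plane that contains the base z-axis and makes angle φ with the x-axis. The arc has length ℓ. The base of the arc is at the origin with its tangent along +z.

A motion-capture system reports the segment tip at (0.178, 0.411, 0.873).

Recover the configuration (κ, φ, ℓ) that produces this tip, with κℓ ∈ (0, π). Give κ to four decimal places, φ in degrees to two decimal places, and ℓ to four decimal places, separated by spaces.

0.9305 66.58 1.0189

ρ = √(x²+y²) = √(0.178² + 0.411²) = 0.44789
φ = atan2(y, x) mod 360° = atan2(0.411, 0.178) = 66.5830°
|p|² = ρ² + z² = 0.44789² + 0.873² = 0.96273
κ = 2ρ / |p|² = 2×0.44789 / 0.96273 = 0.93045
θ = 2·atan2(ρ, z) = 2·atan2(0.44789, 0.873) = 0.94806 rad
ℓ = θ/κ = 0.94806/0.93045 = 1.01892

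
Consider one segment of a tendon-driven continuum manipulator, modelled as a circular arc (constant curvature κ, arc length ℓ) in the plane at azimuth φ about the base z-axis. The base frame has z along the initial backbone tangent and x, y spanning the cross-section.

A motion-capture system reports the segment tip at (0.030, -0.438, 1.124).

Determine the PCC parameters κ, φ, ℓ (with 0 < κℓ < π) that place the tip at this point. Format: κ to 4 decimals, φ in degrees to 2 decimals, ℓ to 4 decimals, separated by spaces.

ρ = √(x²+y²) = √(0.030² + -0.438²) = 0.43903
φ = atan2(y, x) mod 360° = atan2(-0.438, 0.030) = 273.9182°
|p|² = ρ² + z² = 0.43903² + 1.124² = 1.45612
κ = 2ρ / |p|² = 2×0.43903 / 1.45612 = 0.60301
θ = 2·atan2(ρ, z) = 2·atan2(0.43903, 1.124) = 0.74474 rad
ℓ = θ/κ = 0.74474/0.60301 = 1.23504

0.6030 273.92 1.2350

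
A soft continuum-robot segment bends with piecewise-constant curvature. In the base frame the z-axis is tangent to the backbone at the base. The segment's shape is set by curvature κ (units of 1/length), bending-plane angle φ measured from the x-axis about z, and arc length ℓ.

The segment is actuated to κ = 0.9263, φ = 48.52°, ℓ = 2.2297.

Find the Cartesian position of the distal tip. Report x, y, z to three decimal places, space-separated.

1.054 1.193 0.950

θ = κ·ℓ = 0.9263 × 2.2297 = 2.06537 rad
ρ = (1 − cos θ)/κ = (1 − -0.47466)/0.9263 = 1.59199
z = sin θ / κ = 0.88017/0.9263 = 0.95020
x = ρ cos φ = 1.59199 × cos(48.52°) = 1.05447
y = ρ sin φ = 1.59199 × sin(48.52°) = 1.19270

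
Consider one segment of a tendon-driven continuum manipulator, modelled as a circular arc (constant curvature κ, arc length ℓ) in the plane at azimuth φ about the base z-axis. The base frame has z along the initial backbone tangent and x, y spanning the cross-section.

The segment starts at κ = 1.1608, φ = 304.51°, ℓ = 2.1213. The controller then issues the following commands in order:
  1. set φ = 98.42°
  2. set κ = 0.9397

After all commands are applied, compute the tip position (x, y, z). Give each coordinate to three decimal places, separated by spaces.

initial: κ=1.1608, φ=304.51°, ℓ=2.1213
cmd 1: set φ=98.42° → (κ,φ,ℓ)=(1.1608,98.42°,2.1213) → tip=(-0.2243,1.5153,0.5411)
cmd 2: set κ=0.9397 → (κ,φ,ℓ)=(0.9397,98.42°,2.1213) → tip=(-0.2197,1.4844,0.9706)

-0.220 1.484 0.971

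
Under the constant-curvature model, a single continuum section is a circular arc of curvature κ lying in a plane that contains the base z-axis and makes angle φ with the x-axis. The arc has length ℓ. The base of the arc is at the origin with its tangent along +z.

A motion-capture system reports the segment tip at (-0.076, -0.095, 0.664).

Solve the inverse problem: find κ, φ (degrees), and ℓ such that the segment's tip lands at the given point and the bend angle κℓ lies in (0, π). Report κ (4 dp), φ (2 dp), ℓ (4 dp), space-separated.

ρ = √(x²+y²) = √(-0.076² + -0.095²) = 0.12166
φ = atan2(y, x) mod 360° = atan2(-0.095, -0.076) = 231.3402°
|p|² = ρ² + z² = 0.12166² + 0.664² = 0.45570
κ = 2ρ / |p|² = 2×0.12166 / 0.45570 = 0.53395
θ = 2·atan2(ρ, z) = 2·atan2(0.12166, 0.664) = 0.36242 rad
ℓ = θ/κ = 0.36242/0.53395 = 0.67876

0.5339 231.34 0.6788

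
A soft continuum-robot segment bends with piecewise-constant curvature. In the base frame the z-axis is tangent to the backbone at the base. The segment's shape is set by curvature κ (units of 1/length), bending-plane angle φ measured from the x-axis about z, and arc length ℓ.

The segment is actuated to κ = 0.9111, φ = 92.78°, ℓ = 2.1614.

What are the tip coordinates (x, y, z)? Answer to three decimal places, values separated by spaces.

-0.074 1.522 1.012

θ = κ·ℓ = 0.9111 × 2.1614 = 1.96925 rad
ρ = (1 − cos θ)/κ = (1 − -0.38800)/0.9111 = 1.52343
z = sin θ / κ = 0.92166/0.9111 = 1.01159
x = ρ cos φ = 1.52343 × cos(92.78°) = -0.07389
y = ρ sin φ = 1.52343 × sin(92.78°) = 1.52163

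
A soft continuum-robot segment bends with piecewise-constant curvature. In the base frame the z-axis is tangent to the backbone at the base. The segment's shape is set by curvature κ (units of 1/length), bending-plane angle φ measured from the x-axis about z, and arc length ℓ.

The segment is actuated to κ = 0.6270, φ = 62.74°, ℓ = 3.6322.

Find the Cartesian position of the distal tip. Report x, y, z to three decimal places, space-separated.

1.205 2.338 1.213

θ = κ·ℓ = 0.6270 × 3.6322 = 2.27739 rad
ρ = (1 − cos θ)/κ = (1 − -0.64925)/0.6270 = 2.63038
z = sin θ / κ = 0.76058/0.6270 = 1.21304
x = ρ cos φ = 2.63038 × cos(62.74°) = 1.20479
y = ρ sin φ = 2.63038 × sin(62.74°) = 2.33824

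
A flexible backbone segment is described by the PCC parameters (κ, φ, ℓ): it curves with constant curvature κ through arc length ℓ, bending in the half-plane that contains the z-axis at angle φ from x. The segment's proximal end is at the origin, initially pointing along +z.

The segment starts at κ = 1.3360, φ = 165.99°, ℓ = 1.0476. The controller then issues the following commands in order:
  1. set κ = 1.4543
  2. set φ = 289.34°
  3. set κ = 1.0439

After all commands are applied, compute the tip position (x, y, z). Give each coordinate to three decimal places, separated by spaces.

initial: κ=1.3360, φ=165.99°, ℓ=1.0476
cmd 1: set κ=1.4543 → (κ,φ,ℓ)=(1.4543,165.99°,1.0476) → tip=(-0.6356,0.1586,0.6868)
cmd 2: set φ=289.34° → (κ,φ,ℓ)=(1.4543,289.34°,1.0476) → tip=(0.2170,-0.6182,0.6868)
cmd 3: set κ=1.0439 → (κ,φ,ℓ)=(1.0439,289.34°,1.0476) → tip=(0.1715,-0.4887,0.8509)

0.172 -0.489 0.851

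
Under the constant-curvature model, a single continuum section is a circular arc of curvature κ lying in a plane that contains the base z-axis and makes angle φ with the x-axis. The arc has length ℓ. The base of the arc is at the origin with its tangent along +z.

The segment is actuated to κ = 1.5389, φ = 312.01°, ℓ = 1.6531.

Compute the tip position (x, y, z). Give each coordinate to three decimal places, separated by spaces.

0.794 -0.882 0.366

θ = κ·ℓ = 1.5389 × 1.6531 = 2.54396 rad
ρ = (1 − cos θ)/κ = (1 − -0.82667)/1.5389 = 1.18700
z = sin θ / κ = 0.56269/1.5389 = 0.36564
x = ρ cos φ = 1.18700 × cos(312.01°) = 0.79441
y = ρ sin φ = 1.18700 × sin(312.01°) = -0.88197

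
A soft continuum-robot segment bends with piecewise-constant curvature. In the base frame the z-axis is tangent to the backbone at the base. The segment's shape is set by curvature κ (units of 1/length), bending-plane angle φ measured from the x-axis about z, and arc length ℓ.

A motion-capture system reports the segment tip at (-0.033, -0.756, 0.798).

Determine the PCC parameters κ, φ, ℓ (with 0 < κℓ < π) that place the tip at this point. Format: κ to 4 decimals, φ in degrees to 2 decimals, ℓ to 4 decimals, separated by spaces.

1.2514 267.50 1.2128

ρ = √(x²+y²) = √(-0.033² + -0.756²) = 0.75672
φ = atan2(y, x) mod 360° = atan2(-0.756, -0.033) = 267.5006°
|p|² = ρ² + z² = 0.75672² + 0.798² = 1.20943
κ = 2ρ / |p|² = 2×0.75672 / 1.20943 = 1.25137
θ = 2·atan2(ρ, z) = 2·atan2(0.75672, 0.798) = 1.51771 rad
ℓ = θ/κ = 1.51771/1.25137 = 1.21284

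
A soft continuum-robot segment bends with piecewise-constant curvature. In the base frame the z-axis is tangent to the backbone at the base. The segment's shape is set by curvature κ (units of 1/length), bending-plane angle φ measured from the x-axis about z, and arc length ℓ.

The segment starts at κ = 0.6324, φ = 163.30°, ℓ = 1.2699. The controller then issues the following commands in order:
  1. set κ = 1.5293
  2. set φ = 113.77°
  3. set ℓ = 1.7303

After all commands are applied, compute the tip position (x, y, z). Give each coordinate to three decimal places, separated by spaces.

initial: κ=0.6324, φ=163.30°, ℓ=1.2699
cmd 1: set κ=1.5293 → (κ,φ,ℓ)=(1.5293,163.30°,1.2699) → tip=(-0.8535,0.2561,0.6093)
cmd 2: set φ=113.77° → (κ,φ,ℓ)=(1.5293,113.77°,1.2699) → tip=(-0.3592,0.8155,0.6093)
cmd 3: set ℓ=1.7303 → (κ,φ,ℓ)=(1.5293,113.77°,1.7303) → tip=(-0.4954,1.1249,0.3109)

-0.495 1.125 0.311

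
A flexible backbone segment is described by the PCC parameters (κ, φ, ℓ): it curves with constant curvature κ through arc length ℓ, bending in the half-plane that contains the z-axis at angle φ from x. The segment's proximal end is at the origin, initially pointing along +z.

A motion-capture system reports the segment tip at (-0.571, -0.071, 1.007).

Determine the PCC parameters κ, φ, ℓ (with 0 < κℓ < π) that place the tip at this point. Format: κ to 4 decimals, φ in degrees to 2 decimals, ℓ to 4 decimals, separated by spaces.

ρ = √(x²+y²) = √(-0.571² + -0.071²) = 0.57540
φ = atan2(y, x) mod 360° = atan2(-0.071, -0.571) = 187.0880°
|p|² = ρ² + z² = 0.57540² + 1.007² = 1.34513
κ = 2ρ / |p|² = 2×0.57540 / 1.34513 = 0.85553
θ = 2·atan2(ρ, z) = 2·atan2(0.57540, 1.007) = 1.03825 rad
ℓ = θ/κ = 1.03825/0.85553 = 1.21358

0.8555 187.09 1.2136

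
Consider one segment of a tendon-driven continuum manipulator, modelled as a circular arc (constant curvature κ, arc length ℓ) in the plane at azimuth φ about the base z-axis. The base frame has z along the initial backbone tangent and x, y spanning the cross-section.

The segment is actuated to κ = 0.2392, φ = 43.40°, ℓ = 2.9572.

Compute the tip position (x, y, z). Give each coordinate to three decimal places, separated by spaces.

0.729 0.689 2.717

θ = κ·ℓ = 0.2392 × 2.9572 = 0.70736 rad
ρ = (1 − cos θ)/κ = (1 − 0.76008)/0.2392 = 1.00302
z = sin θ / κ = 0.64983/0.2392 = 2.71669
x = ρ cos φ = 1.00302 × cos(43.40°) = 0.72877
y = ρ sin φ = 1.00302 × sin(43.40°) = 0.68916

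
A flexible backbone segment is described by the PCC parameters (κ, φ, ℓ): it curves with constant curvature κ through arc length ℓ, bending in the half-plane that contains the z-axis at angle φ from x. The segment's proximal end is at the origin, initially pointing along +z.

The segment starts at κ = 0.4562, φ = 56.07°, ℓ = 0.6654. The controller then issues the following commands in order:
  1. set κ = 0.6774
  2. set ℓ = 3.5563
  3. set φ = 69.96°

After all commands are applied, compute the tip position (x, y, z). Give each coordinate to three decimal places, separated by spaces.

0.882 2.418 0.987

initial: κ=0.4562, φ=56.07°, ℓ=0.6654
cmd 1: set κ=0.6774 → (κ,φ,ℓ)=(0.6774,56.07°,0.6654) → tip=(0.0823,0.1223,0.6431)
cmd 2: set ℓ=3.5563 → (κ,φ,ℓ)=(0.6774,56.07°,3.5563) → tip=(1.4366,2.1355,0.9873)
cmd 3: set φ=69.96° → (κ,φ,ℓ)=(0.6774,69.96°,3.5563) → tip=(0.8820,2.4179,0.9873)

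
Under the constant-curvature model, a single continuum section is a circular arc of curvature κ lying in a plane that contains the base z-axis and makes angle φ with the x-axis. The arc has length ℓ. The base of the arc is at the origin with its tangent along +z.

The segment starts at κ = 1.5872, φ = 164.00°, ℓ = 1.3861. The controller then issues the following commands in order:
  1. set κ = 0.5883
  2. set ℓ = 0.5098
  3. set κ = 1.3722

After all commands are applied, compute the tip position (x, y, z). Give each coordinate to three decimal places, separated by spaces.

initial: κ=1.5872, φ=164.00°, ℓ=1.3861
cmd 1: set κ=0.5883 → (κ,φ,ℓ)=(0.5883,164.00°,1.3861) → tip=(-0.5138,0.1473,1.2375)
cmd 2: set ℓ=0.5098 → (κ,φ,ℓ)=(0.5883,164.00°,0.5098) → tip=(-0.0729,0.0209,0.5022)
cmd 3: set κ=1.3722 → (κ,φ,ℓ)=(1.3722,164.00°,0.5098) → tip=(-0.1645,0.0472,0.4692)

-0.165 0.047 0.469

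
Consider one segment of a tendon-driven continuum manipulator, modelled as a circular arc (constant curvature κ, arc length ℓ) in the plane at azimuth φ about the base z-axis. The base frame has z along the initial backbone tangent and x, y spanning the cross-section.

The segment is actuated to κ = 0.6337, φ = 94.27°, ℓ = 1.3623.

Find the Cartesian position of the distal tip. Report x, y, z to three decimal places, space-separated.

θ = κ·ℓ = 0.6337 × 1.3623 = 0.86329 rad
ρ = (1 − cos θ)/κ = (1 − 0.64994)/0.6337 = 0.55240
z = sin θ / κ = 0.75998/0.6337 = 1.19928
x = ρ cos φ = 0.55240 × cos(94.27°) = -0.04113
y = ρ sin φ = 0.55240 × sin(94.27°) = 0.55087

-0.041 0.551 1.199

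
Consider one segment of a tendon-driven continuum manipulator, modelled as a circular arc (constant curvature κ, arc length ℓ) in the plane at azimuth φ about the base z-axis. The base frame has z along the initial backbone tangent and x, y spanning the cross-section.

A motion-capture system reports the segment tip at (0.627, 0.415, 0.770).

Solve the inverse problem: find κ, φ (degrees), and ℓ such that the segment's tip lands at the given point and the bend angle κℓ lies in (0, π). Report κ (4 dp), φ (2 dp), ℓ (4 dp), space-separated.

1.2983 33.50 1.1915

ρ = √(x²+y²) = √(0.627² + 0.415²) = 0.75190
φ = atan2(y, x) mod 360° = atan2(0.415, 0.627) = 33.4999°
|p|² = ρ² + z² = 0.75190² + 0.770² = 1.15825
κ = 2ρ / |p|² = 2×0.75190 / 1.15825 = 1.29833
θ = 2·atan2(ρ, z) = 2·atan2(0.75190, 0.770) = 1.54701 rad
ℓ = θ/κ = 1.54701/1.29833 = 1.19154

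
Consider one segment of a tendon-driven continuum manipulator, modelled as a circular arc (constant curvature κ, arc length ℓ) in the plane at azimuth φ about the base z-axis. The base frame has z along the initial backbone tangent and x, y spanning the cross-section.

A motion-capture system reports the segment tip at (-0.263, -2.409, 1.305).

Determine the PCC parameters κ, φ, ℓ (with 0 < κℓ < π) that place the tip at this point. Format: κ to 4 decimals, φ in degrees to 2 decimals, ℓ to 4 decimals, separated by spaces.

0.6398 263.77 3.3662

ρ = √(x²+y²) = √(-0.263² + -2.409²) = 2.42331
φ = atan2(y, x) mod 360° = atan2(-2.409, -0.263) = 263.7695°
|p|² = ρ² + z² = 2.42331² + 1.305² = 7.57547
κ = 2ρ / |p|² = 2×2.42331 / 7.57547 = 0.63978
θ = 2·atan2(ρ, z) = 2·atan2(2.42331, 1.305) = 2.15362 rad
ℓ = θ/κ = 2.15362/0.63978 = 3.36620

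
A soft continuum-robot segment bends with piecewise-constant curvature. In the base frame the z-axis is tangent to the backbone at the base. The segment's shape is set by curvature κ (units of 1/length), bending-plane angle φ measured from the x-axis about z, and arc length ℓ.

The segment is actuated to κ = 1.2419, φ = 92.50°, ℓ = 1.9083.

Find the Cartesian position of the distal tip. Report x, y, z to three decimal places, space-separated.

-0.060 1.381 0.562

θ = κ·ℓ = 1.2419 × 1.9083 = 2.36992 rad
ρ = (1 − cos θ)/κ = (1 − -0.71674)/1.2419 = 1.38235
z = sin θ / κ = 0.69734/1.2419 = 0.56151
x = ρ cos φ = 1.38235 × cos(92.50°) = -0.06030
y = ρ sin φ = 1.38235 × sin(92.50°) = 1.38104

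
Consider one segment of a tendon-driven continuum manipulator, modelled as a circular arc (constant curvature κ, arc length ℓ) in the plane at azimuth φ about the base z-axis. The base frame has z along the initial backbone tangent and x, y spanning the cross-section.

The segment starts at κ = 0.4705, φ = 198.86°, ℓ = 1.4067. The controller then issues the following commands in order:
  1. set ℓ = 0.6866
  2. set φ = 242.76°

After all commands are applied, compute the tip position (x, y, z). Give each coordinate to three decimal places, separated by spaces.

initial: κ=0.4705, φ=198.86°, ℓ=1.4067
cmd 1: set ℓ=0.6866 → (κ,φ,ℓ)=(0.4705,198.86°,0.6866) → tip=(-0.1040,-0.0355,0.6747)
cmd 2: set φ=242.76° → (κ,φ,ℓ)=(0.4705,242.76°,0.6866) → tip=(-0.0503,-0.0977,0.6747)

-0.050 -0.098 0.675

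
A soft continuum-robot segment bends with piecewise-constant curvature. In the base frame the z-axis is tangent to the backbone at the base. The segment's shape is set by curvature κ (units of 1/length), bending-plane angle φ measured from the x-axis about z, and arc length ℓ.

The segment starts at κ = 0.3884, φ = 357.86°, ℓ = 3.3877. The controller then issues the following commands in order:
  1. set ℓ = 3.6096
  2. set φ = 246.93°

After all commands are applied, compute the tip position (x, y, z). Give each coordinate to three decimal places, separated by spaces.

-0.839 -1.971 2.538

initial: κ=0.3884, φ=357.86°, ℓ=3.3877
cmd 1: set ℓ=3.6096 → (κ,φ,ℓ)=(0.3884,357.86°,3.6096) → tip=(2.1406,-0.0800,2.5381)
cmd 2: set φ=246.93° → (κ,φ,ℓ)=(0.3884,246.93°,3.6096) → tip=(-0.8394,-1.9707,2.5381)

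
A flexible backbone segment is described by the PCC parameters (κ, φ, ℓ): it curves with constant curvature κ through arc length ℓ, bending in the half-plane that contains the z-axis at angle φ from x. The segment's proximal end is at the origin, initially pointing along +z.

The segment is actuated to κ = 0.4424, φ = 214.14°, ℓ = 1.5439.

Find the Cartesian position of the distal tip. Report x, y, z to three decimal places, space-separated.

θ = κ·ℓ = 0.4424 × 1.5439 = 0.68302 rad
ρ = (1 − cos θ)/κ = (1 − 0.77567)/0.4424 = 0.50708
z = sin θ / κ = 0.63114/0.4424 = 1.42663
x = ρ cos φ = 0.50708 × cos(214.14°) = -0.41969
y = ρ sin φ = 0.50708 × sin(214.14°) = -0.28458

-0.420 -0.285 1.427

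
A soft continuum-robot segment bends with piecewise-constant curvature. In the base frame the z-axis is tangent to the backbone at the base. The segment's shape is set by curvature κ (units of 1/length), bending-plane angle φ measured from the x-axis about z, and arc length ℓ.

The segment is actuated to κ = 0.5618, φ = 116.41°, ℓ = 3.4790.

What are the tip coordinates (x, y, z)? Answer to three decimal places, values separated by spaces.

-1.088 2.191 1.651

θ = κ·ℓ = 0.5618 × 3.4790 = 1.95450 rad
ρ = (1 − cos θ)/κ = (1 − -0.37436)/0.5618 = 2.44635
z = sin θ / κ = 0.92728/0.5618 = 1.65056
x = ρ cos φ = 2.44635 × cos(116.41°) = -1.08812
y = ρ sin φ = 2.44635 × sin(116.41°) = 2.19103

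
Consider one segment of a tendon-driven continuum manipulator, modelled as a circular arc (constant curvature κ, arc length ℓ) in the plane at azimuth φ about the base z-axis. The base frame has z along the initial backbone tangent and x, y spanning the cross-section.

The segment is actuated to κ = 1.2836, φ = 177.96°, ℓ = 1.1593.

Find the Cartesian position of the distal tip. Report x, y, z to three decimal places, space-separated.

-0.714 0.025 0.776

θ = κ·ℓ = 1.2836 × 1.1593 = 1.48808 rad
ρ = (1 − cos θ)/κ = (1 − 0.08262)/1.2836 = 0.71469
z = sin θ / κ = 0.99658/1.2836 = 0.77640
x = ρ cos φ = 0.71469 × cos(177.96°) = -0.71424
y = ρ sin φ = 0.71469 × sin(177.96°) = 0.02544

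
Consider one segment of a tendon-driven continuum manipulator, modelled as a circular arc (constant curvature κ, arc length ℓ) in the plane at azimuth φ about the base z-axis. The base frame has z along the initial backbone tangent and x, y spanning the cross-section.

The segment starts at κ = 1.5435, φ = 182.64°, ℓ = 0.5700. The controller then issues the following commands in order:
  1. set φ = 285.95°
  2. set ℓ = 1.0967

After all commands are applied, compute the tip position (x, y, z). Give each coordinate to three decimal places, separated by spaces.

initial: κ=1.5435, φ=182.64°, ℓ=0.5700
cmd 1: set φ=285.95° → (κ,φ,ℓ)=(1.5435,285.95°,0.5700) → tip=(0.0646,-0.2259,0.4993)
cmd 2: set ℓ=1.0967 → (κ,φ,ℓ)=(1.5435,285.95°,1.0967) → tip=(0.1997,-0.6987,0.6431)

0.200 -0.699 0.643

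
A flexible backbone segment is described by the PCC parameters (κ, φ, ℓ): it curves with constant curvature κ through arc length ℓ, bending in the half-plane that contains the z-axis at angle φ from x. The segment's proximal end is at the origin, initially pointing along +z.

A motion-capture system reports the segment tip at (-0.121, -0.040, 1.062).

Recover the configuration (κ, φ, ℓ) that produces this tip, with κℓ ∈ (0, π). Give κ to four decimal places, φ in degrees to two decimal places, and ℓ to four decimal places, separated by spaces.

ρ = √(x²+y²) = √(-0.121² + -0.040²) = 0.12744
φ = atan2(y, x) mod 360° = atan2(-0.040, -0.121) = 198.2928°
|p|² = ρ² + z² = 0.12744² + 1.062² = 1.14409
κ = 2ρ / |p|² = 2×0.12744 / 1.14409 = 0.22278
θ = 2·atan2(ρ, z) = 2·atan2(0.12744, 1.062) = 0.23886 rad
ℓ = θ/κ = 0.23886/0.22278 = 1.07217

0.2228 198.29 1.0722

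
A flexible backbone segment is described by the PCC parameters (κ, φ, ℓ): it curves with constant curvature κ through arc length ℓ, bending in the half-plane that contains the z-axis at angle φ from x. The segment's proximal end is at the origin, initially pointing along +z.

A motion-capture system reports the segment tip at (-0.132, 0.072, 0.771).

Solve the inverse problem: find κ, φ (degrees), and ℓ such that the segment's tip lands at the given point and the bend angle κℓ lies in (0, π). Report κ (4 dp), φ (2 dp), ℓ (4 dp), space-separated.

ρ = √(x²+y²) = √(-0.132² + 0.072²) = 0.15036
φ = atan2(y, x) mod 360° = atan2(0.072, -0.132) = 151.3895°
|p|² = ρ² + z² = 0.15036² + 0.771² = 0.61705
κ = 2ρ / |p|² = 2×0.15036 / 0.61705 = 0.48735
θ = 2·atan2(ρ, z) = 2·atan2(0.15036, 0.771) = 0.38520 rad
ℓ = θ/κ = 0.38520/0.48735 = 0.79040

0.4874 151.39 0.7904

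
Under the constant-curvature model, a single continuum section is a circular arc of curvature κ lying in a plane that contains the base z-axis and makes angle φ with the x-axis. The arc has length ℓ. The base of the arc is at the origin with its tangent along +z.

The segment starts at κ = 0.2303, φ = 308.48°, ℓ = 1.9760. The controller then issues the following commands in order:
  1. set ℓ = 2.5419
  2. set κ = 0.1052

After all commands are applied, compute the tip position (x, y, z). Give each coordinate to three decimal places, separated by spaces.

initial: κ=0.2303, φ=308.48°, ℓ=1.9760
cmd 1: set ℓ=2.5419 → (κ,φ,ℓ)=(0.2303,308.48°,2.5419) → tip=(0.4499,-0.5660,2.3992)
cmd 2: set κ=0.1052 → (κ,φ,ℓ)=(0.1052,308.48°,2.5419) → tip=(0.2102,-0.2645,2.5117)

0.210 -0.264 2.512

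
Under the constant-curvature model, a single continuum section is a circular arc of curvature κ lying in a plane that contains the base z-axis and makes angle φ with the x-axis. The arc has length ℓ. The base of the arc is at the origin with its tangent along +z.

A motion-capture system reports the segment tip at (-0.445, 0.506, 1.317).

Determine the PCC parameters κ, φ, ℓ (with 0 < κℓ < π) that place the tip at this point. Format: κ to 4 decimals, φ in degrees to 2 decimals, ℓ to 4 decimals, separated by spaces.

0.6158 131.33 1.5360

ρ = √(x²+y²) = √(-0.445² + 0.506²) = 0.67384
φ = atan2(y, x) mod 360° = atan2(0.506, -0.445) = 131.3299°
|p|² = ρ² + z² = 0.67384² + 1.317² = 2.18855
κ = 2ρ / |p|² = 2×0.67384 / 2.18855 = 0.61579
θ = 2·atan2(ρ, z) = 2·atan2(0.67384, 1.317) = 0.94585 rad
ℓ = θ/κ = 0.94585/0.61579 = 1.53599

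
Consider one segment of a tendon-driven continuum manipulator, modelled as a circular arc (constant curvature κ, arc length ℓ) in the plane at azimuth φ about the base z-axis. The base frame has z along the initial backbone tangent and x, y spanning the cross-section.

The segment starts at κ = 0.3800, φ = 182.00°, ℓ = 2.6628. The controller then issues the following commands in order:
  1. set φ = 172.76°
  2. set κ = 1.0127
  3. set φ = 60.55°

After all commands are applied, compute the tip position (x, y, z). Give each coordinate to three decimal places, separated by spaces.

initial: κ=0.3800, φ=182.00°, ℓ=2.6628
cmd 1: set φ=172.76° → (κ,φ,ℓ)=(0.3800,172.76°,2.6628) → tip=(-1.2262,0.1558,2.2311)
cmd 2: set κ=1.0127 → (κ,φ,ℓ)=(1.0127,172.76°,2.6628) → tip=(-1.8638,0.2368,0.4250)
cmd 3: set φ=60.55° → (κ,φ,ℓ)=(1.0127,60.55°,2.6628) → tip=(0.9237,1.6360,0.4250)

0.924 1.636 0.425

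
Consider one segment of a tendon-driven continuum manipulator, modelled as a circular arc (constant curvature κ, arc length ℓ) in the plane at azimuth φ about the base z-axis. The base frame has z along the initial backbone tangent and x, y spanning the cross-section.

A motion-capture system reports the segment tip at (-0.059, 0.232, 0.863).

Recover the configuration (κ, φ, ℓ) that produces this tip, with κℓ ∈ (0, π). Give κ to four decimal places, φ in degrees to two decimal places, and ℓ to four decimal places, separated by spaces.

ρ = √(x²+y²) = √(-0.059² + 0.232²) = 0.23938
φ = atan2(y, x) mod 360° = atan2(0.232, -0.059) = 104.2684°
|p|² = ρ² + z² = 0.23938² + 0.863² = 0.80207
κ = 2ρ / |p|² = 2×0.23938 / 0.80207 = 0.59691
θ = 2·atan2(ρ, z) = 2·atan2(0.23938, 0.863) = 0.54117 rad
ℓ = θ/κ = 0.54117/0.59691 = 0.90661

0.5969 104.27 0.9066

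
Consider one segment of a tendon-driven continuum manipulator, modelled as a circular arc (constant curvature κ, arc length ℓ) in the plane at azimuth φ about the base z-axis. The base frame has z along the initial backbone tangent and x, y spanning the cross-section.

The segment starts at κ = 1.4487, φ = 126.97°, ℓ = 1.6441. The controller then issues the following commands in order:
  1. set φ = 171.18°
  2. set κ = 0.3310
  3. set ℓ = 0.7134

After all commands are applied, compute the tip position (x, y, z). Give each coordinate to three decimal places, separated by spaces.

initial: κ=1.4487, φ=126.97°, ℓ=1.6441
cmd 1: set φ=171.18° → (κ,φ,ℓ)=(1.4487,171.18°,1.6441) → tip=(-1.1766,0.1826,0.4754)
cmd 2: set κ=0.3310 → (κ,φ,ℓ)=(0.3310,171.18°,1.6441) → tip=(-0.4313,0.0669,1.5641)
cmd 3: set ℓ=0.7134 → (κ,φ,ℓ)=(0.3310,171.18°,0.7134) → tip=(-0.0828,0.0129,0.7068)

-0.083 0.013 0.707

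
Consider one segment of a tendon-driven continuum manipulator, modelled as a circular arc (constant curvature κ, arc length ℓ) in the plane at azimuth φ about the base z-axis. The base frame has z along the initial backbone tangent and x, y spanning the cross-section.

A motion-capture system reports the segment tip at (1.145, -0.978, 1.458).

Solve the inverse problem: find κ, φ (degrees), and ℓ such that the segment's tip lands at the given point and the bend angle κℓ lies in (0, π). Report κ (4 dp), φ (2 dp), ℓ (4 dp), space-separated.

0.6855 319.50 2.3385

ρ = √(x²+y²) = √(1.145² + -0.978²) = 1.50583
φ = atan2(y, x) mod 360° = atan2(-0.978, 1.145) = 319.4978°
|p|² = ρ² + z² = 1.50583² + 1.458² = 4.39327
κ = 2ρ / |p|² = 2×1.50583 / 4.39327 = 0.68551
θ = 2·atan2(ρ, z) = 2·atan2(1.50583, 1.458) = 1.60307 rad
ℓ = θ/κ = 1.60307/0.68551 = 2.33849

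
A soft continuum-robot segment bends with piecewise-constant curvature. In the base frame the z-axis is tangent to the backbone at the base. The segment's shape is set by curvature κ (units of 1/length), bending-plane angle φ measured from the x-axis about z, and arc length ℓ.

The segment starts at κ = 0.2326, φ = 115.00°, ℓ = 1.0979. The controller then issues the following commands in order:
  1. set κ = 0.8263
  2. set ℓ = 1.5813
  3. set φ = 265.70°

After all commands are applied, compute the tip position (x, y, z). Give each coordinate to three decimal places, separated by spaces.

-0.067 -0.892 1.168

initial: κ=0.2326, φ=115.00°, ℓ=1.0979
cmd 1: set κ=0.8263 → (κ,φ,ℓ)=(0.8263,115.00°,1.0979) → tip=(-0.1964,0.4212,0.9534)
cmd 2: set ℓ=1.5813 → (κ,φ,ℓ)=(0.8263,115.00°,1.5813) → tip=(-0.3779,0.8104,1.1682)
cmd 3: set φ=265.70° → (κ,φ,ℓ)=(0.8263,265.70°,1.5813) → tip=(-0.0670,-0.8917,1.1682)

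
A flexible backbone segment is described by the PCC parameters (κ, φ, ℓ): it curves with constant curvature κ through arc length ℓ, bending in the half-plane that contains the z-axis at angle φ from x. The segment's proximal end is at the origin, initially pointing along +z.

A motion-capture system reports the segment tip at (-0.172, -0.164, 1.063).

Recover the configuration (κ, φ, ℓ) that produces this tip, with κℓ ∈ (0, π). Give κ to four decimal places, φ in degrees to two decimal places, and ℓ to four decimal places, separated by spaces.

ρ = √(x²+y²) = √(-0.172² + -0.164²) = 0.23766
φ = atan2(y, x) mod 360° = atan2(-0.164, -0.172) = 223.6361°
|p|² = ρ² + z² = 0.23766² + 1.063² = 1.18645
κ = 2ρ / |p|² = 2×0.23766 / 1.18645 = 0.40062
θ = 2·atan2(ρ, z) = 2·atan2(0.23766, 1.063) = 0.43991 rad
ℓ = θ/κ = 0.43991/0.40062 = 1.09808

0.4006 223.64 1.0981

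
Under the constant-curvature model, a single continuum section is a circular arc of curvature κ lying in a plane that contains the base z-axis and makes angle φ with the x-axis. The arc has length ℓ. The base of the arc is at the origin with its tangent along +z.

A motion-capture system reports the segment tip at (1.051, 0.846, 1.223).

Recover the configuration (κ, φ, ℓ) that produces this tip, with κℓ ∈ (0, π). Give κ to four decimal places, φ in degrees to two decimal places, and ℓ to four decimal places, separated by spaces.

0.8137 38.83 2.0508

ρ = √(x²+y²) = √(1.051² + 0.846²) = 1.34919
φ = atan2(y, x) mod 360° = atan2(0.846, 1.051) = 38.8322°
|p|² = ρ² + z² = 1.34919² + 1.223² = 3.31605
κ = 2ρ / |p|² = 2×1.34919 / 3.31605 = 0.81373
θ = 2·atan2(ρ, z) = 2·atan2(1.34919, 1.223) = 1.66884 rad
ℓ = θ/κ = 1.66884/0.81373 = 2.05084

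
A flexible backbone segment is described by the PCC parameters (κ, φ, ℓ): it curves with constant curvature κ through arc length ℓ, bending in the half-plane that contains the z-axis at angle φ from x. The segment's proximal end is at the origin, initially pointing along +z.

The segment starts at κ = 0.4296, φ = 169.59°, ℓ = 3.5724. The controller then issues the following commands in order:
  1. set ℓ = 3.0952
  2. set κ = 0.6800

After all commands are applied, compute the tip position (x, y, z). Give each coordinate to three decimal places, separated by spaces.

initial: κ=0.4296, φ=169.59°, ℓ=3.5724
cmd 1: set ℓ=3.0952 → (κ,φ,ℓ)=(0.4296,169.59°,3.0952) → tip=(-1.7428,0.3202,2.2604)
cmd 2: set κ=0.6800 → (κ,φ,ℓ)=(0.6800,169.59°,3.0952) → tip=(-2.1825,0.4010,1.2659)

-2.182 0.401 1.266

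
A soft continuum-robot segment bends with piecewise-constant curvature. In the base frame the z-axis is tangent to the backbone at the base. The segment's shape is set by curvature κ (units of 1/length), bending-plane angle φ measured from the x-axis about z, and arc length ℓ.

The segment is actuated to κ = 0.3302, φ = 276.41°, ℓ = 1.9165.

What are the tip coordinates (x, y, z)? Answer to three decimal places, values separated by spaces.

θ = κ·ℓ = 0.3302 × 1.9165 = 0.63283 rad
ρ = (1 − cos θ)/κ = (1 − 0.80636)/0.3302 = 0.58644
z = sin θ / κ = 0.59143/0.3302 = 1.79112
x = ρ cos φ = 0.58644 × cos(276.41°) = 0.06547
y = ρ sin φ = 0.58644 × sin(276.41°) = -0.58277

0.065 -0.583 1.791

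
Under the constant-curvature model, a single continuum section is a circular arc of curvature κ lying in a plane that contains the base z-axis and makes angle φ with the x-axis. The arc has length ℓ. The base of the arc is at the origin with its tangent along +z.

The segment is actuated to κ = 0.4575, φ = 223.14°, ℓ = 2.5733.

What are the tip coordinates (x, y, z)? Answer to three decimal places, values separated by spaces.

-0.983 -0.922 2.019

θ = κ·ℓ = 0.4575 × 2.5733 = 1.17728 rad
ρ = (1 − cos θ)/κ = (1 − 0.38343)/0.4575 = 1.34769
z = sin θ / κ = 0.92357/0.4575 = 2.01873
x = ρ cos φ = 1.34769 × cos(223.14°) = -0.98339
y = ρ sin φ = 1.34769 × sin(223.14°) = -0.92152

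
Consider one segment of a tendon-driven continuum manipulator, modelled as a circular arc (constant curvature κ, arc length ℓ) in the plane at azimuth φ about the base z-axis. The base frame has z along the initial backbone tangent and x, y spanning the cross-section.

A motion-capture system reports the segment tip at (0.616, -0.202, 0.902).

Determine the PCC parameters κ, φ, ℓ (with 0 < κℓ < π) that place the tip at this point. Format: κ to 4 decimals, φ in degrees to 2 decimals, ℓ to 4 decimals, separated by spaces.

ρ = √(x²+y²) = √(0.616² + -0.202²) = 0.64827
φ = atan2(y, x) mod 360° = atan2(-0.202, 0.616) = 341.8445°
|p|² = ρ² + z² = 0.64827² + 0.902² = 1.23386
κ = 2ρ / |p|² = 2×0.64827 / 1.23386 = 1.05080
θ = 2·atan2(ρ, z) = 2·atan2(0.64827, 0.902) = 1.24634 rad
ℓ = θ/κ = 1.24634/1.05080 = 1.18609

1.0508 341.84 1.1861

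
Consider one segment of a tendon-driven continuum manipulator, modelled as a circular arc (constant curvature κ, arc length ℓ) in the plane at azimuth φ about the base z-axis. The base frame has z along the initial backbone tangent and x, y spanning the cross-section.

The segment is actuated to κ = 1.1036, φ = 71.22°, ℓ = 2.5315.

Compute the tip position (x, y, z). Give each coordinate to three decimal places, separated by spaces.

θ = κ·ℓ = 1.1036 × 2.5315 = 2.79376 rad
ρ = (1 − cos θ)/κ = (1 − -0.94011)/1.1036 = 1.75799
z = sin θ / κ = 0.34086/1.1036 = 0.30886
x = ρ cos φ = 1.75799 × cos(71.22°) = 0.56596
y = ρ sin φ = 1.75799 × sin(71.22°) = 1.66440

0.566 1.664 0.309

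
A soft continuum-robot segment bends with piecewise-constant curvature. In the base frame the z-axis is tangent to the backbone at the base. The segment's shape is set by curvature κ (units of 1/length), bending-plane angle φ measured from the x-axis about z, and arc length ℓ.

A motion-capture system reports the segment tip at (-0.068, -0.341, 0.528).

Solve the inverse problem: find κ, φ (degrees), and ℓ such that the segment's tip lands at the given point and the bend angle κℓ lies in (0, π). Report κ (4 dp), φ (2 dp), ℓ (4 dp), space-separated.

ρ = √(x²+y²) = √(-0.068² + -0.341²) = 0.34771
φ = atan2(y, x) mod 360° = atan2(-0.341, -0.068) = 258.7224°
|p|² = ρ² + z² = 0.34771² + 0.528² = 0.39969
κ = 2ρ / |p|² = 2×0.34771 / 0.39969 = 1.73992
θ = 2·atan2(ρ, z) = 2·atan2(0.34771, 0.528) = 1.16472 rad
ℓ = θ/κ = 1.16472/1.73992 = 0.66941

1.7399 258.72 0.6694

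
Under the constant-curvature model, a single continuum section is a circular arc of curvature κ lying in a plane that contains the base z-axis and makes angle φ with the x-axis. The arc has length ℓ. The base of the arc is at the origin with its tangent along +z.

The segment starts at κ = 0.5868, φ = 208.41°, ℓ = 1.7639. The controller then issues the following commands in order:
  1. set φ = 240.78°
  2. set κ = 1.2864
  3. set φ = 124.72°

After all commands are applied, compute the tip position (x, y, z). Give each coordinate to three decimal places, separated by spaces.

initial: κ=0.5868, φ=208.41°, ℓ=1.7639
cmd 1: set φ=240.78° → (κ,φ,ℓ)=(0.5868,240.78°,1.7639) → tip=(-0.4072,-0.7281,1.4654)
cmd 2: set κ=1.2864 → (κ,φ,ℓ)=(1.2864,240.78°,1.7639) → tip=(-0.6235,-1.1146,0.5954)
cmd 3: set φ=124.72° → (κ,φ,ℓ)=(1.2864,124.72°,1.7639) → tip=(-0.7274,1.0497,0.5954)

-0.727 1.050 0.595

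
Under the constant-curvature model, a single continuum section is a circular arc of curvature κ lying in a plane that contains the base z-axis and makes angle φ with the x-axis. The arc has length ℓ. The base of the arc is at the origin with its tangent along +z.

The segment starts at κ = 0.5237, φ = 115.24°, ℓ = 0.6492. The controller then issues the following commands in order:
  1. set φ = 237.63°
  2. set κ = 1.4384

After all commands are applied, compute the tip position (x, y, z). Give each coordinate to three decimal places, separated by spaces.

initial: κ=0.5237, φ=115.24°, ℓ=0.6492
cmd 1: set φ=237.63° → (κ,φ,ℓ)=(0.5237,237.63°,0.6492) → tip=(-0.0585,-0.0923,0.6368)
cmd 2: set κ=1.4384 → (κ,φ,ℓ)=(1.4384,237.63°,0.6492) → tip=(-0.1508,-0.2379,0.5589)

-0.151 -0.238 0.559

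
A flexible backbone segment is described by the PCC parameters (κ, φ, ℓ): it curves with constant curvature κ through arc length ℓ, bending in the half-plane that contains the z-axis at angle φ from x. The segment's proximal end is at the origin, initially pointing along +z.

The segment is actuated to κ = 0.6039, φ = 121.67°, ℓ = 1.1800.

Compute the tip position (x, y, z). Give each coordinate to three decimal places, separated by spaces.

θ = κ·ℓ = 0.6039 × 1.1800 = 0.71260 rad
ρ = (1 − cos θ)/κ = (1 − 0.75666)/0.6039 = 0.40294
z = sin θ / κ = 0.65380/0.6039 = 1.08264
x = ρ cos φ = 0.40294 × cos(121.67°) = -0.21156
y = ρ sin φ = 0.40294 × sin(121.67°) = 0.34294

-0.212 0.343 1.083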